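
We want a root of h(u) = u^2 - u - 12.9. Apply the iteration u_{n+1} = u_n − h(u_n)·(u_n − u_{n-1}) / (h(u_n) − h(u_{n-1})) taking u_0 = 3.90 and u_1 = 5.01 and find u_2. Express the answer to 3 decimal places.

h(3.90) = -1.59000, h(5.01) = 7.19010
u_2 = 5.01000 − 7.19010·(5.01000 − 3.90000) / (7.19010 − (-1.59000)) = 5.01000 − (7.98101)/(8.78010) = 4.10101

4.101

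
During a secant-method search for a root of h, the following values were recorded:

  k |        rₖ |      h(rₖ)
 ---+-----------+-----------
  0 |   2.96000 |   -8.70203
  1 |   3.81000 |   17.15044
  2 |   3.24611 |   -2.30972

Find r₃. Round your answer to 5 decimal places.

3.31304

r₃ = 3.24611 − (-2.30972)·(3.24611 − 3.81000) / (-2.30972 − 17.15044)
   = 3.24611 − (1.3024280)/(-19.4601600) = 3.3130379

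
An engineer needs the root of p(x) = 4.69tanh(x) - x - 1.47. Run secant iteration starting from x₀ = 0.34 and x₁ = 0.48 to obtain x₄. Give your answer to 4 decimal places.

0.4297

p(0.34) = -0.274131, p(0.48) = 0.142883
x₂ = 0.480000 − 0.142883·(0.480000 − 0.340000) / (0.142883 − (-0.274131)) = 0.480000 − (0.020004)/(0.417014) = 0.432031
p(0.432031) = 0.006881
x₃ = 0.432031 − 0.006881·(0.432031 − 0.480000) / (0.006881 − 0.142883) = 0.432031 − (-0.000330)/(-0.136001) = 0.429604
p(0.429604) = -0.000198
x₄ = 0.429604 − (-0.000198)·(0.429604 − 0.432031) / (-0.000198 − 0.006881) = 0.429604 − (0.000000)/(-0.007079) = 0.429672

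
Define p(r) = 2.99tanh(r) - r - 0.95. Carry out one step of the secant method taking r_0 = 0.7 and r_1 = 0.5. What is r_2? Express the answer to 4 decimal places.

0.5606

p(0.7) = 0.157060, p(0.5) = -0.068270
r_2 = 0.500000 − (-0.068270)·(0.500000 − 0.700000) / (-0.068270 − 0.157060) = 0.500000 − (0.013654)/(-0.225329) = 0.560595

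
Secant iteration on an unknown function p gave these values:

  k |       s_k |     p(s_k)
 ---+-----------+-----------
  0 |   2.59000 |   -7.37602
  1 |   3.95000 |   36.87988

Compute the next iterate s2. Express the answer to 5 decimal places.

2.81667

s2 = 3.95000 − 36.87988·(3.95000 − 2.59000) / (36.87988 − (-7.37602))
   = 3.95000 − (50.1566368)/(44.2559000) = 2.8166678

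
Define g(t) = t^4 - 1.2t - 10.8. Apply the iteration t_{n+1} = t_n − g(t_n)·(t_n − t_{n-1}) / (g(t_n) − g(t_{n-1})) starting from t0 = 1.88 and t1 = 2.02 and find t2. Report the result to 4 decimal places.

g(1.88) = -0.564017, g(2.02) = 3.425664
t2 = 2.020000 − 3.425664·(2.020000 − 1.880000) / (3.425664 − (-0.564017)) = 2.020000 − (0.479593)/(3.989681) = 1.899792

1.8998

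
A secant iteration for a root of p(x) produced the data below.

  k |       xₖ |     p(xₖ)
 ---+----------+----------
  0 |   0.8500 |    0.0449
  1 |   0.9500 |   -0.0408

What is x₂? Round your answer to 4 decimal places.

x₂ = 0.9500 − (-0.0408)·(0.9500 − 0.8500) / (-0.0408 − 0.0449)
   = 0.9500 − (-0.004080)/(-0.085700) = 0.902392

0.9024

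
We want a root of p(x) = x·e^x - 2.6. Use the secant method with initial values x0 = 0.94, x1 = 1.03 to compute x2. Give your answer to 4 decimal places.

p(0.94) = -0.193617, p(1.03) = 0.285098
x2 = 1.030000 − 0.285098·(1.030000 − 0.940000) / (0.285098 − (-0.193617)) = 1.030000 − (0.025659)/(0.478715) = 0.976401

0.9764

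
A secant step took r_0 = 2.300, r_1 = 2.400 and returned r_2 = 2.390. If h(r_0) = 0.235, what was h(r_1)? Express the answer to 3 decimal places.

-0.026

The secant line through (2.300, 0.235) and (2.400, h(r_1)) crosses zero at r_2 = 2.390.
So (2.300, 0.235), (2.400, h(r_1)), (2.390, 0) are collinear:
h(r_1) = 0.235 · (2.400 − 2.390) / (2.300 − 2.390) = 0.235 · (0.01000)/(-0.09000) = -0.02611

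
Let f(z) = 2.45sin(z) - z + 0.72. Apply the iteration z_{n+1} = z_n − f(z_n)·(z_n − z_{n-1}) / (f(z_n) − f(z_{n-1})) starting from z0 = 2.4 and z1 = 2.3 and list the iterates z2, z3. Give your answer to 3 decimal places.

f(2.4) = -0.02512, f(2.3) = 0.24698
z2 = 2.30000 − 0.24698·(2.30000 − 2.40000) / (0.24698 − (-0.02512)) = 2.30000 − (-0.02470)/(0.27209) = 2.39077
f(2.39077) = 0.00072
z3 = 2.39077 − 0.00072·(2.39077 − 2.30000) / (0.00072 − 0.24698) = 2.39077 − (0.00007)/(-0.24626) = 2.39104

2.391, 2.391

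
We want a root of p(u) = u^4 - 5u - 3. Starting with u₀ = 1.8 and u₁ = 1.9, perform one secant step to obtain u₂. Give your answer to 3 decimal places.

p(1.8) = -1.50240, p(1.9) = 0.53210
u₂ = 1.90000 − 0.53210·(1.90000 − 1.80000) / (0.53210 − (-1.50240)) = 1.90000 − (0.05321)/(2.03450) = 1.87385

1.874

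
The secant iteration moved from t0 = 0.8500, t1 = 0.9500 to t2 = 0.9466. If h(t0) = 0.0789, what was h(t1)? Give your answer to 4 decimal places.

-0.0028

The secant line through (0.8500, 0.0789) and (0.9500, h(t1)) crosses zero at t2 = 0.9466.
So (0.8500, 0.0789), (0.9500, h(t1)), (0.9466, 0) are collinear:
h(t1) = 0.0789 · (0.9500 − 0.9466) / (0.8500 − 0.9466) = 0.0789 · (0.003400)/(-0.096600) = -0.002777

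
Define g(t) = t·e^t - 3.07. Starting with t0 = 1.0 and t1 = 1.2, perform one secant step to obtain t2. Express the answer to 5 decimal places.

1.05557

g(1.0) = -0.3517182, g(1.2) = 0.9141403
t2 = 1.2000000 − 0.9141403·(1.2000000 − 1.0000000) / (0.9141403 − (-0.3517182)) = 1.2000000 − (0.1828281)/(1.2658585) = 1.0555699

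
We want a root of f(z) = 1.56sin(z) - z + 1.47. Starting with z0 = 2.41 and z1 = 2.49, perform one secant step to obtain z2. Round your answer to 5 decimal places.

2.45641

f(2.41) = 0.1021667, f(2.49) = -0.0739325
z2 = 2.4900000 − (-0.0739325)·(2.4900000 − 2.4100000) / (-0.0739325 − 0.1021667) = 2.4900000 − (-0.0059146)/(-0.1760992) = 2.4564133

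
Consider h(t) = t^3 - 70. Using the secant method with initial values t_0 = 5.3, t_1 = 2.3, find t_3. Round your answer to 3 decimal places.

4.504

h(5.3) = 78.87700, h(2.3) = -57.83300
t_2 = 2.30000 − (-57.83300)·(2.30000 − 5.30000) / (-57.83300 − 78.87700) = 2.30000 − (173.49900)/(-136.71000) = 3.56910
h(3.56910) = -24.53501
t_3 = 3.56910 − (-24.53501)·(3.56910 − 2.30000) / (-24.53501 − (-57.83300)) = 3.56910 − (-31.13745)/(33.29799) = 4.50422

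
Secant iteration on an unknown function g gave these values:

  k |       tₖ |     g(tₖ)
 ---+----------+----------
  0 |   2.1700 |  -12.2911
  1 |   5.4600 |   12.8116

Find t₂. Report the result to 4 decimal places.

t₂ = 5.4600 − 12.8116·(5.4600 − 2.1700) / (12.8116 − (-12.2911))
   = 5.4600 − (42.150164)/(25.102700) = 3.780891

3.7809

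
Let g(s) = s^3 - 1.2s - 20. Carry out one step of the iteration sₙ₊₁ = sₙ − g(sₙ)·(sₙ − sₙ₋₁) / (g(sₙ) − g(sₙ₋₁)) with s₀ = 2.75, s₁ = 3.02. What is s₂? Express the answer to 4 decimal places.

2.8552

g(2.75) = -2.503125, g(3.02) = 3.919608
s₂ = 3.020000 − 3.919608·(3.020000 − 2.750000) / (3.919608 − (-2.503125)) = 3.020000 − (1.058294)/(6.422733) = 2.855227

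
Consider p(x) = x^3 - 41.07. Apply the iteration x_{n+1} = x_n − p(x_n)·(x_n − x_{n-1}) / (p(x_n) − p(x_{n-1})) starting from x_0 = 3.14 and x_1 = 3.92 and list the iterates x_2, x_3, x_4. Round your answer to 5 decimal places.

p(3.14) = -10.1108560, p(3.92) = 19.1662880
x_2 = 3.9200000 − 19.1662880·(3.9200000 − 3.1400000) / (19.1662880 − (-10.1108560)) = 3.9200000 − (14.9497046)/(29.2771440) = 3.4093728
p(3.4093728) = -1.4400527
x_3 = 3.4093728 − (-1.4400527)·(3.4093728 − 3.9200000) / (-1.4400527 − 19.1662880) = 3.4093728 − (0.7353300)/(-20.6063407) = 3.4450575
p(3.4450575) = -0.1826067
x_4 = 3.4450575 − (-0.1826067)·(3.4450575 − 3.4093728) / (-0.1826067 − (-1.4400527)) = 3.4450575 − (-0.0065163)/(1.2574460) = 3.4502396

3.40937, 3.44506, 3.45024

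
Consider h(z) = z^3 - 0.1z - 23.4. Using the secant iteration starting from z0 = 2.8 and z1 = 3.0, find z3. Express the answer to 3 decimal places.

2.872

h(2.8) = -1.72800, h(3.0) = 3.30000
z2 = 3.00000 − 3.30000·(3.00000 − 2.80000) / (3.30000 − (-1.72800)) = 3.00000 − (0.66000)/(5.02800) = 2.86874
h(2.86874) = -0.07821
z3 = 2.86874 − (-0.07821)·(2.86874 − 3.00000) / (-0.07821 − 3.30000) = 2.86874 − (0.01027)/(-3.37821) = 2.87177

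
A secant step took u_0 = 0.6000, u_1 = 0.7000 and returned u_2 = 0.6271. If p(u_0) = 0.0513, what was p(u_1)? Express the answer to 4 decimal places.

-0.1380

The secant line through (0.6000, 0.0513) and (0.7000, p(u_1)) crosses zero at u_2 = 0.6271.
So (0.6000, 0.0513), (0.7000, p(u_1)), (0.6271, 0) are collinear:
p(u_1) = 0.0513 · (0.7000 − 0.6271) / (0.6000 − 0.6271) = 0.0513 · (0.072900)/(-0.027100) = -0.137999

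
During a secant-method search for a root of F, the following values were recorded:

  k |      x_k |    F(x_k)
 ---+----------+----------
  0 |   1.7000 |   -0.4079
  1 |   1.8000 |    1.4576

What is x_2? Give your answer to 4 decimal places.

1.7219

x_2 = 1.8000 − 1.4576·(1.8000 − 1.7000) / (1.4576 − (-0.4079))
   = 1.8000 − (0.145760)/(1.865500) = 1.721865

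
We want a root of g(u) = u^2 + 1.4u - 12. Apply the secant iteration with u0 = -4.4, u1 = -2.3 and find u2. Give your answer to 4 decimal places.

g(-4.4) = 1.200000, g(-2.3) = -9.930000
u2 = -2.300000 − (-9.930000)·(-2.300000 − (-4.400000)) / (-9.930000 − 1.200000) = -2.300000 − (-20.853000)/(-11.130000) = -4.173585

-4.1736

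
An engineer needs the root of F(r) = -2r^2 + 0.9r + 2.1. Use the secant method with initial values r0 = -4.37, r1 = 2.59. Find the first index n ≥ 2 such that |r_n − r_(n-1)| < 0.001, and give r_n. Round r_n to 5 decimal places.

n = 8, r_n = 1.27411

F(-4.37) = -40.0268000, F(2.59) = -8.9852000
r2 = 2.5900000 − (-8.9852000)·(6.9600000)/(31.0416000) = 4.6046188;  |Δ| = 2.0146188
F(4.6046188) = -36.1608723
r3 = 4.6046188 − (-36.1608723)·(2.0146188)/(-27.1756723) = 1.9238986;  |Δ| = 2.6807202
F(1.9238986) = -3.5712630
r4 = 1.9238986 − (-3.5712630)·(-2.6807202)/(32.5896093) = 1.6301376;  |Δ| = 0.2937610
F(1.6301376) = -1.7475733
r5 = 1.6301376 − (-1.7475733)·(-0.2937610)/(1.8236897) = 1.3486374;  |Δ| = 0.2815001
F(1.3486374) = -0.3238722
r6 = 1.3486374 − (-0.3238722)·(-0.2815001)/(1.4237011) = 1.2846001;  |Δ| = 0.0640374
F(1.2846001) = -0.0442546
r7 = 1.2846001 − (-0.0442546)·(-0.0640374)/(0.2796176) = 1.2744650;  |Δ| = 0.0101351
F(1.2744650) = -0.0015035
r8 = 1.2744650 − (-0.0015035)·(-0.0101351)/(0.0427511) = 1.2741085;  |Δ| = 0.0003564
|r8 − r7| = 0.0003564 < 0.001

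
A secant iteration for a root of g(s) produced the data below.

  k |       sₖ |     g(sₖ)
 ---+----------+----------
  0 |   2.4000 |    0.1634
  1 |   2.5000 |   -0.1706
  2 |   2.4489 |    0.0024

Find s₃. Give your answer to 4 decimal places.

2.4496

s₃ = 2.4489 − 0.0024·(2.4489 − 2.5000) / (0.0024 − (-0.1706))
   = 2.4489 − (-0.000123)/(0.173000) = 2.449609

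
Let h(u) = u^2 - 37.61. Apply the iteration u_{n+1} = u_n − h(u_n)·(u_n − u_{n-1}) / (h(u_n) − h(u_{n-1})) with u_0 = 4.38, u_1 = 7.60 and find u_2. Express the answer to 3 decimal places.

5.918

h(4.38) = -18.42560, h(7.60) = 20.15000
u_2 = 7.60000 − 20.15000·(7.60000 − 4.38000) / (20.15000 − (-18.42560)) = 7.60000 − (64.88300)/(38.57560) = 5.91803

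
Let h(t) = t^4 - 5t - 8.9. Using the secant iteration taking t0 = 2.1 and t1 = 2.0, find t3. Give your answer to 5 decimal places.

2.09851

h(2.1) = 0.0481000, h(2.0) = -2.9000000
t2 = 2.0000000 − (-2.9000000)·(2.0000000 − 2.1000000) / (-2.9000000 − 0.0481000) = 2.0000000 − (0.2900000)/(-2.9481000) = 2.0983684
h(2.0983684) = -0.0041113
t3 = 2.0983684 − (-0.0041113)·(2.0983684 − 2.0000000) / (-0.0041113 − (-2.9000000)) = 2.0983684 − (-0.0004044)/(2.8958887) = 2.0985081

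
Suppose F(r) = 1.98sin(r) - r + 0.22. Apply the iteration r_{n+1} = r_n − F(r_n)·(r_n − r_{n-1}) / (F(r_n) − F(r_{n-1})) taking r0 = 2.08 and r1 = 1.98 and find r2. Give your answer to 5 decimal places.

F(2.08) = -0.1311967, F(1.98) = 0.0565272
r2 = 1.9800000 − 0.0565272·(1.9800000 − 2.0800000) / (0.0565272 − (-0.1311967)) = 1.9800000 − (-0.0056527)/(0.1877239) = 2.0101119

2.01011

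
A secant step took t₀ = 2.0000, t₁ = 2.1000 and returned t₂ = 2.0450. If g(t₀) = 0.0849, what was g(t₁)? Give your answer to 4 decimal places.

-0.1038

The secant line through (2.0000, 0.0849) and (2.1000, g(t₁)) crosses zero at t₂ = 2.0450.
So (2.0000, 0.0849), (2.1000, g(t₁)), (2.0450, 0) are collinear:
g(t₁) = 0.0849 · (2.1000 − 2.0450) / (2.0000 − 2.0450) = 0.0849 · (0.055000)/(-0.045000) = -0.103767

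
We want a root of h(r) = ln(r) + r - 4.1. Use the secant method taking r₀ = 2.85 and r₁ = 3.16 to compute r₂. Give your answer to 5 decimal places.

3.00204

h(2.85) = -0.2026810, h(3.16) = 0.2105720
r₂ = 3.1600000 − 0.2105720·(3.1600000 − 2.8500000) / (0.2105720 − (-0.2026810)) = 3.1600000 − (0.0652773)/(0.4132530) = 3.0020403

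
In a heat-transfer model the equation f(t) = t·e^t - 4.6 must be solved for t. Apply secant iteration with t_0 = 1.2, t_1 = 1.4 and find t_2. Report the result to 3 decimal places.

1.273

f(1.2) = -0.61586, f(1.4) = 1.07728
t_2 = 1.40000 − 1.07728·(1.40000 − 1.20000) / (1.07728 − (-0.61586)) = 1.40000 − (0.21546)/(1.69314) = 1.27275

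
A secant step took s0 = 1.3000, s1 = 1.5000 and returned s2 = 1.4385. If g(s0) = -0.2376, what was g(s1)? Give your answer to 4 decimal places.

The secant line through (1.3000, -0.2376) and (1.5000, g(s1)) crosses zero at s2 = 1.4385.
So (1.3000, -0.2376), (1.5000, g(s1)), (1.4385, 0) are collinear:
g(s1) = -0.2376 · (1.5000 − 1.4385) / (1.3000 − 1.4385) = -0.2376 · (0.061500)/(-0.138500) = 0.105505

0.1055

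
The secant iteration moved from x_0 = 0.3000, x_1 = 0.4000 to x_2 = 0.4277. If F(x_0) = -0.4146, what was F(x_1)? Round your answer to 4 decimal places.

-0.0899

The secant line through (0.3000, -0.4146) and (0.4000, F(x_1)) crosses zero at x_2 = 0.4277.
So (0.3000, -0.4146), (0.4000, F(x_1)), (0.4277, 0) are collinear:
F(x_1) = -0.4146 · (0.4000 − 0.4277) / (0.3000 − 0.4277) = -0.4146 · (-0.027700)/(-0.127700) = -0.089933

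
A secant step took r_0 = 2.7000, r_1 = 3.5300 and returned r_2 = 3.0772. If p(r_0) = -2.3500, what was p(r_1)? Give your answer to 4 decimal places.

2.8210

The secant line through (2.7000, -2.3500) and (3.5300, p(r_1)) crosses zero at r_2 = 3.0772.
So (2.7000, -2.3500), (3.5300, p(r_1)), (3.0772, 0) are collinear:
p(r_1) = -2.3500 · (3.5300 − 3.0772) / (2.7000 − 3.0772) = -2.3500 · (0.452800)/(-0.377200) = 2.820997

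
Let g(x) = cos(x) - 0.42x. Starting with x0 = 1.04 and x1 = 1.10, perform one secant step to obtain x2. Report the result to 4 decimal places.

g(1.04) = 0.069420, g(1.10) = -0.008404
x2 = 1.100000 − (-0.008404)·(1.100000 − 1.040000) / (-0.008404 − 0.069420) = 1.100000 − (-0.000504)/(-0.077824) = 1.093521

1.0935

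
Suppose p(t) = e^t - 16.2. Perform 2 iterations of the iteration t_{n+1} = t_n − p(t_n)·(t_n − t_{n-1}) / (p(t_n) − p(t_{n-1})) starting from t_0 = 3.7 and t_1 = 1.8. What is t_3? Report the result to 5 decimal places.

p(3.7) = 24.2473044, p(1.8) = -10.1503525
t_2 = 1.8000000 − (-10.1503525)·(1.8000000 − 3.7000000) / (-10.1503525 − 24.2473044) = 1.8000000 − (19.2856698)/(-34.3976569) = 2.3606681
p(2.3606681) = -5.6019701
t_3 = 2.3606681 − (-5.6019701)·(2.3606681 − 1.8000000) / (-5.6019701 − (-10.1503525)) = 2.3606681 − (-3.1408461)/(4.5483824) = 3.0512095

3.05121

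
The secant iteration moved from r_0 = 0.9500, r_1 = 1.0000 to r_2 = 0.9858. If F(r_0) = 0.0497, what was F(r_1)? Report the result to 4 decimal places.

The secant line through (0.9500, 0.0497) and (1.0000, F(r_1)) crosses zero at r_2 = 0.9858.
So (0.9500, 0.0497), (1.0000, F(r_1)), (0.9858, 0) are collinear:
F(r_1) = 0.0497 · (1.0000 − 0.9858) / (0.9500 − 0.9858) = 0.0497 · (0.014200)/(-0.035800) = -0.019713

-0.0197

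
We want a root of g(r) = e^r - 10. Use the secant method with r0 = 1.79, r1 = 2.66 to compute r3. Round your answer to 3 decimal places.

g(1.79) = -4.01055, g(2.66) = 4.29629
r2 = 2.66000 − 4.29629·(2.66000 − 1.79000) / (4.29629 − (-4.01055)) = 2.66000 − (3.73777)/(8.30684) = 2.21004
g(2.21004) = -0.88395
r3 = 2.21004 − (-0.88395)·(2.21004 − 2.66000) / (-0.88395 − 4.29629) = 2.21004 − (0.39774)/(-5.18024) = 2.28682

2.287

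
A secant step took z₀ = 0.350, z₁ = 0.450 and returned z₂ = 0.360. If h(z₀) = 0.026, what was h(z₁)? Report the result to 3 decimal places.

The secant line through (0.350, 0.026) and (0.450, h(z₁)) crosses zero at z₂ = 0.360.
So (0.350, 0.026), (0.450, h(z₁)), (0.360, 0) are collinear:
h(z₁) = 0.026 · (0.450 − 0.360) / (0.350 − 0.360) = 0.026 · (0.09000)/(-0.01000) = -0.23400

-0.234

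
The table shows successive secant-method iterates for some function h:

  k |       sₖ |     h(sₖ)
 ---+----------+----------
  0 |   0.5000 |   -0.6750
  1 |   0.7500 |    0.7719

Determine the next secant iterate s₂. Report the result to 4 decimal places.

0.6166

s₂ = 0.7500 − 0.7719·(0.7500 − 0.5000) / (0.7719 − (-0.6750))
   = 0.7500 − (0.192975)/(1.446900) = 0.616629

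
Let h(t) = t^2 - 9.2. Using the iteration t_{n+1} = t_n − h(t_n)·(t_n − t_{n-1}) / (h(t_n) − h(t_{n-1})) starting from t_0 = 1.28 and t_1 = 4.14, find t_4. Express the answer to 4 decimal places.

h(1.28) = -7.561600, h(4.14) = 7.939600
t_2 = 4.140000 − 7.939600·(4.140000 − 1.280000) / (7.939600 − (-7.561600)) = 4.140000 − (22.707256)/(15.501200) = 2.675129
h(2.675129) = -2.043684
t_3 = 2.675129 − (-2.043684)·(2.675129 − 4.140000) / (-2.043684 − 7.939600) = 2.675129 − (2.993733)/(-9.983284) = 2.975004
h(2.975004) = -0.349353
t_4 = 2.975004 − (-0.349353)·(2.975004 − 2.675129) / (-0.349353 − (-2.043684)) = 2.975004 − (-0.104762)/(1.694331) = 3.036835

3.0368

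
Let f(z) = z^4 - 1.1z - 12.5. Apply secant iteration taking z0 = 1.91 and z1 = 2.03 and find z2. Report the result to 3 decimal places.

f(1.91) = -1.29237, f(2.03) = 2.24882
z2 = 2.03000 − 2.24882·(2.03000 − 1.91000) / (2.24882 − (-1.29237)) = 2.03000 − (0.26986)/(3.54118) = 1.95379

1.954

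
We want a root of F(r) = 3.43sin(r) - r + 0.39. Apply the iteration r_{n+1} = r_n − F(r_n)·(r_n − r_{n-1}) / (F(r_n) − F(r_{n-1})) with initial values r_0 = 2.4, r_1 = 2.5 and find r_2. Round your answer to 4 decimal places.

F(2.4) = 0.306839, F(2.5) = -0.057241
r_2 = 2.500000 − (-0.057241)·(2.500000 − 2.400000) / (-0.057241 − 0.306839) = 2.500000 − (-0.005724)/(-0.364079) = 2.484278

2.4843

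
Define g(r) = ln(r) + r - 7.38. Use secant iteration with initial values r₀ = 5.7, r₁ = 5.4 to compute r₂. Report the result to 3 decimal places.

5.649

g(5.7) = 0.06047, g(5.4) = -0.29360
r₂ = 5.40000 − (-0.29360)·(5.40000 − 5.70000) / (-0.29360 − 0.06047) = 5.40000 − (0.08808)/(-0.35407) = 5.64877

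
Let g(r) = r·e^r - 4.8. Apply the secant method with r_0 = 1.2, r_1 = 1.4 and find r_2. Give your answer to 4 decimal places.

1.2964

g(1.2) = -0.815860, g(1.4) = 0.877280
r_2 = 1.400000 − 0.877280·(1.400000 − 1.200000) / (0.877280 − (-0.815860)) = 1.400000 − (0.175456)/(1.693140) = 1.296372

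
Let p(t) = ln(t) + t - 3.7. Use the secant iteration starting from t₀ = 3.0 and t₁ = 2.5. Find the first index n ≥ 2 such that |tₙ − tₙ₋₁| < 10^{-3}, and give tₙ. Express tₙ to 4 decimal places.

p(3.0) = 0.398612, p(2.5) = -0.283709
t₂ = 2.500000 − (-0.283709)·(-0.500000)/(-0.682322) = 2.707900;  |Δ| = 0.207900
p(2.707900) = 0.004073
t₃ = 2.707900 − 0.004073·(0.207900)/(0.287783) = 2.704957;  |Δ| = 0.002943
p(2.704957) = 0.000043
t₄ = 2.704957 − 0.000043·(-0.002943)/(-0.004030) = 2.704926;  |Δ| = 0.000032
|t₄ − t₃| = 0.000032 < 10^{-3}

n = 4, tₙ = 2.7049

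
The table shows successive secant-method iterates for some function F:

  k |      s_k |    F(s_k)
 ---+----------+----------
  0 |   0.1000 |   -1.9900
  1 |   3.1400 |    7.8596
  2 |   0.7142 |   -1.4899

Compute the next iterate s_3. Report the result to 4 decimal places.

s_3 = 0.7142 − (-1.4899)·(0.7142 − 3.1400) / (-1.4899 − 7.8596)
   = 0.7142 − (3.614199)/(-9.349500) = 1.100766

1.1008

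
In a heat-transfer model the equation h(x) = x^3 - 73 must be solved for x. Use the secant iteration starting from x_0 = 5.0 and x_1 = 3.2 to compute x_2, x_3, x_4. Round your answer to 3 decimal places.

h(5.0) = 52.00000, h(3.2) = -40.23200
x_2 = 3.20000 − (-40.23200)·(3.20000 − 5.00000) / (-40.23200 − 52.00000) = 3.20000 − (72.41760)/(-92.23200) = 3.98517
h(3.98517) = -9.70931
x_3 = 3.98517 − (-9.70931)·(3.98517 − 3.20000) / (-9.70931 − (-40.23200)) = 3.98517 − (-7.62344)/(30.52269) = 4.23493
h(4.23493) = 2.95195
x_4 = 4.23493 − 2.95195·(4.23493 − 3.98517) / (2.95195 − (-9.70931)) = 4.23493 − (0.73729)/(12.66126) = 4.17670

3.985, 4.235, 4.177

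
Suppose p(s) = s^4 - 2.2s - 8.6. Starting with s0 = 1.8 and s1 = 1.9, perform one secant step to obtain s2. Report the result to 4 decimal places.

p(1.8) = -2.062400, p(1.9) = 0.252100
s2 = 1.900000 − 0.252100·(1.900000 − 1.800000) / (0.252100 − (-2.062400)) = 1.900000 − (0.025210)/(2.314500) = 1.889108

1.8891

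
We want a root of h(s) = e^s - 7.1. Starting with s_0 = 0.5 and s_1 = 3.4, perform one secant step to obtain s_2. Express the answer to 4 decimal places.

h(0.5) = -5.451279, h(3.4) = 22.864100
s_2 = 3.400000 − 22.864100·(3.400000 − 0.500000) / (22.864100 − (-5.451279)) = 3.400000 − (66.305890)/(28.315379) = 1.058308

1.0583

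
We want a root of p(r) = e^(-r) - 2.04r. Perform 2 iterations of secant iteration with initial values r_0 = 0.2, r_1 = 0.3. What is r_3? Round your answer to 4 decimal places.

p(0.2) = 0.410731, p(0.3) = 0.128818
r_2 = 0.300000 − 0.128818·(0.300000 − 0.200000) / (0.128818 − 0.410731) = 0.300000 − (0.012882)/(-0.281913) = 0.345694
p(0.345694) = 0.002512
r_3 = 0.345694 − 0.002512·(0.345694 − 0.300000) / (0.002512 − 0.128818) = 0.345694 − (0.000115)/(-0.126306) = 0.346603

0.3466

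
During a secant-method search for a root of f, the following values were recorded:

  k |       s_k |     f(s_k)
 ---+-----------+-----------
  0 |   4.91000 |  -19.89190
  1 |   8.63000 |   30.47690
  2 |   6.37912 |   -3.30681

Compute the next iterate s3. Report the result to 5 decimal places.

s3 = 6.37912 − (-3.30681)·(6.37912 − 8.63000) / (-3.30681 − 30.47690)
   = 6.37912 − (7.4432325)/(-33.7837100) = 6.5994402

6.59944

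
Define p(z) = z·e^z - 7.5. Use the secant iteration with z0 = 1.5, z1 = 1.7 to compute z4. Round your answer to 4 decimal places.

p(1.5) = -0.777466, p(1.7) = 1.805711
z2 = 1.700000 − 1.805711·(1.700000 − 1.500000) / (1.805711 − (-0.777466)) = 1.700000 − (0.361142)/(2.583177) = 1.560195
p(1.560195) = -0.073868
z3 = 1.560195 − (-0.073868)·(1.560195 − 1.700000) / (-0.073868 − 1.805711) = 1.560195 − (0.010327)/(-1.879578) = 1.565689
p(1.565689) = -0.006658
z4 = 1.565689 − (-0.006658)·(1.565689 − 1.560195) / (-0.006658 − (-0.073868)) = 1.565689 − (-0.000037)/(0.067210) = 1.566233

1.5662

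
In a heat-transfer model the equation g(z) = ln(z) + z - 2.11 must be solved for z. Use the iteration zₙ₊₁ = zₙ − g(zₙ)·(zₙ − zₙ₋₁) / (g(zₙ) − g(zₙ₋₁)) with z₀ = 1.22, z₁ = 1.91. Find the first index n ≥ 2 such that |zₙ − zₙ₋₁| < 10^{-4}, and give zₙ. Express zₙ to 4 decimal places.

n = 5, zₙ = 1.6247

g(1.22) = -0.691149, g(1.91) = 0.447103
z₂ = 1.910000 − 0.447103·(0.690000)/(1.138252) = 1.638969;  |Δ| = 0.271031
g(1.638969) = 0.023037
z₃ = 1.638969 − 0.023037·(-0.271031)/(-0.424066) = 1.624246;  |Δ| = 0.014723
g(1.624246) = -0.000710
z₄ = 1.624246 − (-0.000710)·(-0.014723)/(-0.023747) = 1.624686;  |Δ| = 0.000440
g(1.624686) = 0.000001
z₅ = 1.624686 − 0.000001·(0.000440)/(0.000712) = 1.624686;  |Δ| = 0.000001
|z₅ − z₄| = 0.000001 < 10^{-4}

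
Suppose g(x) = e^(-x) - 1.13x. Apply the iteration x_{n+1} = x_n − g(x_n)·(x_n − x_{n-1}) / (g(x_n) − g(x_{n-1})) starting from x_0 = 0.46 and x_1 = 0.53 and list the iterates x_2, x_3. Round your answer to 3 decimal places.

0.524, 0.524

g(0.46) = 0.11148, g(0.53) = -0.01030
x_2 = 0.53000 − (-0.01030)·(0.53000 − 0.46000) / (-0.01030 − 0.11148) = 0.53000 − (-0.00072)/(-0.12178) = 0.52408
g(0.52408) = -0.00011
x_3 = 0.52408 − (-0.00011)·(0.52408 − 0.53000) / (-0.00011 − (-0.01030)) = 0.52408 − (0.00000)/(0.01018) = 0.52402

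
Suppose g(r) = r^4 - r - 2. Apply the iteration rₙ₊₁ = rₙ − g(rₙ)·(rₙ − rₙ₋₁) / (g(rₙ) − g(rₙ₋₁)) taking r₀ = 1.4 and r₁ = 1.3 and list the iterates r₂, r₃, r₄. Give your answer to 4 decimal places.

g(1.4) = 0.441600, g(1.3) = -0.443900
r₂ = 1.300000 − (-0.443900)·(1.300000 − 1.400000) / (-0.443900 − 0.441600) = 1.300000 − (0.044390)/(-0.885500) = 1.350130
g(1.350130) = -0.027345
r₃ = 1.350130 − (-0.027345)·(1.350130 − 1.300000) / (-0.027345 − (-0.443900)) = 1.350130 − (-0.001371)/(0.416555) = 1.353421
g(1.353421) = 0.001879
r₄ = 1.353421 − 0.001879·(1.353421 − 1.350130) / (0.001879 − (-0.027345)) = 1.353421 − (0.000006)/(0.029224) = 1.353209

1.3501, 1.3534, 1.3532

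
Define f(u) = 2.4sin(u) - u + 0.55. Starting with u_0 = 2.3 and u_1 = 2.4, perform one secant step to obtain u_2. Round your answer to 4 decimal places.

f(2.3) = 0.039693, f(2.4) = -0.228888
u_2 = 2.400000 − (-0.228888)·(2.400000 − 2.300000) / (-0.228888 − 0.039693) = 2.400000 − (-0.022889)/(-0.268581) = 2.314779

2.3148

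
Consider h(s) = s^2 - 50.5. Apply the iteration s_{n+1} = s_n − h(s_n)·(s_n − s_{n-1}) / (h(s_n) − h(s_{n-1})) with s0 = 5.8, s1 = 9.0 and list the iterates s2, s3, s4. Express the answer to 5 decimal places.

h(5.8) = -16.8600000, h(9.0) = 30.5000000
s2 = 9.0000000 − 30.5000000·(9.0000000 − 5.8000000) / (30.5000000 − (-16.8600000)) = 9.0000000 − (97.6000000)/(47.3600000) = 6.9391892
h(6.9391892) = -2.3476534
s3 = 6.9391892 − (-2.3476534)·(6.9391892 − 9.0000000) / (-2.3476534 − 30.5000000) = 6.9391892 − (4.8380695)/(-32.8476534) = 7.0864773
h(7.0864773) = -0.2818392
s4 = 7.0864773 − (-0.2818392)·(7.0864773 − 6.9391892) / (-0.2818392 − (-2.3476534)) = 7.0864773 − (-0.0415116)/(2.0658142) = 7.1065719

6.93919, 7.08648, 7.10657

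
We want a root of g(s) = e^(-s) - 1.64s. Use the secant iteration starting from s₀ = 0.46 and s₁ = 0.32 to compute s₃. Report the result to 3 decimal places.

0.406

g(0.46) = -0.12312, g(0.32) = 0.20135
s₂ = 0.32000 − 0.20135·(0.32000 − 0.46000) / (0.20135 − (-0.12312)) = 0.32000 − (-0.02819)/(0.32447) = 0.40688
g(0.40688) = -0.00155
s₃ = 0.40688 − (-0.00155)·(0.40688 − 0.32000) / (-0.00155 − 0.20135) = 0.40688 − (-0.00014)/(-0.20290) = 0.40621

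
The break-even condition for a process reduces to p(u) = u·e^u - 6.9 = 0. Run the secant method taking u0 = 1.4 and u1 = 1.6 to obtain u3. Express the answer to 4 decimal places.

p(1.4) = -1.222720, p(1.6) = 1.024852
u2 = 1.600000 − 1.024852·(1.600000 − 1.400000) / (1.024852 − (-1.222720)) = 1.600000 − (0.204970)/(2.247572) = 1.508804
p(1.508804) = -0.078218
u3 = 1.508804 − (-0.078218)·(1.508804 − 1.600000) / (-0.078218 − 1.024852) = 1.508804 − (0.007133)/(-1.103070) = 1.515270

1.5153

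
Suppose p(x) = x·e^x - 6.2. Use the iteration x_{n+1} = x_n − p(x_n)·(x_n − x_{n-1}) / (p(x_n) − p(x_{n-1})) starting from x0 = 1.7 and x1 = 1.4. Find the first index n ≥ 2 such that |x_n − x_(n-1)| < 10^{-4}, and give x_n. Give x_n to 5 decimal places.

p(1.7) = 3.1057106, p(1.4) = -0.5227200
x2 = 1.4000000 − (-0.5227200)·(-0.3000000)/(-3.6284306) = 1.4432187;  |Δ| = 0.0432187
p(1.4432187) = -0.0889750
x3 = 1.4432187 − (-0.0889750)·(0.0432187)/(0.4337450) = 1.4520842;  |Δ| = 0.0088655
p(1.4520842) = 0.0033171
x4 = 1.4520842 − 0.0033171·(0.0088655)/(0.0922921) = 1.4517656;  |Δ| = 0.0003186
p(1.4517656) = -0.0000200
x5 = 1.4517656 − (-0.0000200)·(-0.0003186)/(-0.0033371) = 1.4517675;  |Δ| = 0.0000019
|x5 − x4| = 0.0000019 < 10^{-4}

n = 5, x_n = 1.45177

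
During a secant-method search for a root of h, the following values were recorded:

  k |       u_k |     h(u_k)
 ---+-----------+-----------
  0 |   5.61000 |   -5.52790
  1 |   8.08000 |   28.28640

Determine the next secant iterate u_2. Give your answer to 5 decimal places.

6.01379

u_2 = 8.08000 − 28.28640·(8.08000 − 5.61000) / (28.28640 − (-5.52790))
   = 8.08000 − (69.8674080)/(33.8143000) = 6.0137911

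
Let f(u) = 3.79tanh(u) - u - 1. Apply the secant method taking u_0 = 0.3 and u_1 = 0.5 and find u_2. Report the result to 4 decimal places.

0.3876

f(0.3) = -0.195925, f(0.5) = 0.251424
u_2 = 0.500000 − 0.251424·(0.500000 − 0.300000) / (0.251424 − (-0.195925)) = 0.500000 − (0.050285)/(0.447349) = 0.387594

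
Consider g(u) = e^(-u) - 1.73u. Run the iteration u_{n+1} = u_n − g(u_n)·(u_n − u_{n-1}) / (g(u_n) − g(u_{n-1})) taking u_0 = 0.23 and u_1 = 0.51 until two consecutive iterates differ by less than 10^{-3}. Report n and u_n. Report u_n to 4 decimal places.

g(0.23) = 0.396634, g(0.51) = -0.281804
u_2 = 0.510000 − (-0.281804)·(0.280000)/(-0.678438) = 0.393696;  |Δ| = 0.116304
g(0.393696) = -0.006534
u_3 = 0.393696 − (-0.006534)·(-0.116304)/(0.275270) = 0.390935;  |Δ| = 0.002761
g(0.390935) = 0.000107
u_4 = 0.390935 − 0.000107·(-0.002761)/(0.006641) = 0.390979;  |Δ| = 0.000044
|u_4 − u_3| = 0.000044 < 10^{-3}

n = 4, u_n = 0.3910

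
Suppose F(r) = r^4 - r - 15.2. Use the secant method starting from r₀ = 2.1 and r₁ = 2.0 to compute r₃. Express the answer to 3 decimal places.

F(2.1) = 2.14810, F(2.0) = -1.20000
r₂ = 2.00000 − (-1.20000)·(2.00000 − 2.10000) / (-1.20000 − 2.14810) = 2.00000 − (0.12000)/(-3.34810) = 2.03584
F(2.03584) = -0.05772
r₃ = 2.03584 − (-0.05772)·(2.03584 − 2.00000) / (-0.05772 − (-1.20000)) = 2.03584 − (-0.00207)/(1.14228) = 2.03765

2.038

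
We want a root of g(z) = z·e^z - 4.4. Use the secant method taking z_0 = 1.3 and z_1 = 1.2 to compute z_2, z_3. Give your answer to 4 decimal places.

g(1.3) = 0.370086, g(1.2) = -0.415860
z_2 = 1.200000 − (-0.415860)·(1.200000 − 1.300000) / (-0.415860 − 0.370086) = 1.200000 − (0.041586)/(-0.785945) = 1.252912
g(1.252912) = -0.014154
z_3 = 1.252912 − (-0.014154)·(1.252912 − 1.200000) / (-0.014154 − (-0.415860)) = 1.252912 − (-0.000749)/(0.401706) = 1.254776

1.2529, 1.2548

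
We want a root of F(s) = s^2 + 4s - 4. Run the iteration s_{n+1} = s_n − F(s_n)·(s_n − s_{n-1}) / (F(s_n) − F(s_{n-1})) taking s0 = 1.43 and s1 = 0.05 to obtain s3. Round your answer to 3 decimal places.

0.842

F(1.43) = 3.76490, F(0.05) = -3.79750
s2 = 0.05000 − (-3.79750)·(0.05000 − 1.43000) / (-3.79750 − 3.76490) = 0.05000 − (5.24055)/(-7.56240) = 0.74297
F(0.74297) = -0.47609
s3 = 0.74297 − (-0.47609)·(0.74297 − 0.05000) / (-0.47609 − (-3.79750)) = 0.74297 − (-0.32992)/(3.32141) = 0.84231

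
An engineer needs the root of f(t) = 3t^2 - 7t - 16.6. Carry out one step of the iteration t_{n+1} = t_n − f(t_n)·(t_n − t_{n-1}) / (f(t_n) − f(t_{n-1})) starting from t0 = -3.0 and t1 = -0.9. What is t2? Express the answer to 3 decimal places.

f(-3.0) = 31.40000, f(-0.9) = -7.87000
t2 = -0.90000 − (-7.87000)·(-0.90000 − (-3.00000)) / (-7.87000 − 31.40000) = -0.90000 − (-16.52700)/(-39.27000) = -1.32086

-1.321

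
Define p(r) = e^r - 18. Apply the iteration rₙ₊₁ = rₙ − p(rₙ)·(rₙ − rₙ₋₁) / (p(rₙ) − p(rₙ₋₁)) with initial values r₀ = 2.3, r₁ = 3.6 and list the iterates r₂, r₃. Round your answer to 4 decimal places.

2.6919, 2.8266

p(2.3) = -8.025818, p(3.6) = 18.598234
r₂ = 3.600000 − 18.598234·(3.600000 − 2.300000) / (18.598234 − (-8.025818)) = 3.600000 − (24.177705)/(26.624052) = 2.691885
p(2.691885) = -3.240531
r₃ = 2.691885 − (-3.240531)·(2.691885 − 3.600000) / (-3.240531 − 18.598234) = 2.691885 − (2.942775)/(-21.838765) = 2.826635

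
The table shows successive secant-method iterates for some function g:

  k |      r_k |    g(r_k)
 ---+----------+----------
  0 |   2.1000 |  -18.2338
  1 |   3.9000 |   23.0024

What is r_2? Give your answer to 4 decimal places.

2.8959

r_2 = 3.9000 − 23.0024·(3.9000 − 2.1000) / (23.0024 − (-18.2338))
   = 3.9000 − (41.404320)/(41.236200) = 2.895923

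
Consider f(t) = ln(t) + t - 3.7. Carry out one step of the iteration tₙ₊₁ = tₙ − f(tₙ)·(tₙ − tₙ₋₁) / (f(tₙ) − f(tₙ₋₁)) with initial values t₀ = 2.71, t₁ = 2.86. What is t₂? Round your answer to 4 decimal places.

2.7049

f(2.71) = 0.006949, f(2.86) = 0.210822
t₂ = 2.860000 − 0.210822·(2.860000 − 2.710000) / (0.210822 − 0.006949) = 2.860000 − (0.031623)/(0.203873) = 2.704888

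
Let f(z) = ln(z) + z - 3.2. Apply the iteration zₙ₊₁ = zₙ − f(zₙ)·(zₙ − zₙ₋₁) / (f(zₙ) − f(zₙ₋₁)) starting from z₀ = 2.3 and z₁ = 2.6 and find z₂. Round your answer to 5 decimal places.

f(2.3) = -0.0670909, f(2.6) = 0.3555114
z₂ = 2.6000000 − 0.3555114·(2.6000000 − 2.3000000) / (0.3555114 − (-0.0670909)) = 2.6000000 − (0.1066534)/(0.4226023) = 2.3476270

2.34763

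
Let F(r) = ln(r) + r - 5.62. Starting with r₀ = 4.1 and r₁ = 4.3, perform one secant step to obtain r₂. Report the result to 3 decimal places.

F(4.1) = -0.10901, F(4.3) = 0.13862
r₂ = 4.30000 − 0.13862·(4.30000 − 4.10000) / (0.13862 − (-0.10901)) = 4.30000 − (0.02772)/(0.24763) = 4.18805

4.188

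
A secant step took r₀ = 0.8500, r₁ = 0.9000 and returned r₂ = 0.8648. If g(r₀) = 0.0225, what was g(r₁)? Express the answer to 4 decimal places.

-0.0535

The secant line through (0.8500, 0.0225) and (0.9000, g(r₁)) crosses zero at r₂ = 0.8648.
So (0.8500, 0.0225), (0.9000, g(r₁)), (0.8648, 0) are collinear:
g(r₁) = 0.0225 · (0.9000 − 0.8648) / (0.8500 − 0.8648) = 0.0225 · (0.035200)/(-0.014800) = -0.053514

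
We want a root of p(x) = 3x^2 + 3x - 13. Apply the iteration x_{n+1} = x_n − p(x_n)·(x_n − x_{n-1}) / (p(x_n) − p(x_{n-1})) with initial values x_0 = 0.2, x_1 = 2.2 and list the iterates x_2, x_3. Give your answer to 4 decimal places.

1.4039, 1.6121

p(0.2) = -12.280000, p(2.2) = 8.120000
x_2 = 2.200000 − 8.120000·(2.200000 − 0.200000) / (8.120000 − (-12.280000)) = 2.200000 − (16.240000)/(20.400000) = 1.403922
p(1.403922) = -2.875248
x_3 = 1.403922 − (-2.875248)·(1.403922 − 2.200000) / (-2.875248 − 8.120000) = 1.403922 − (2.288923)/(-10.995248) = 1.612095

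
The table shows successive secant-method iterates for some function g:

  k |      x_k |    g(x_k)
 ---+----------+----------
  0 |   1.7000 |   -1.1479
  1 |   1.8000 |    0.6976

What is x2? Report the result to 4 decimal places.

1.7622

x2 = 1.8000 − 0.6976·(1.8000 − 1.7000) / (0.6976 − (-1.1479))
   = 1.8000 − (0.069760)/(1.845500) = 1.762200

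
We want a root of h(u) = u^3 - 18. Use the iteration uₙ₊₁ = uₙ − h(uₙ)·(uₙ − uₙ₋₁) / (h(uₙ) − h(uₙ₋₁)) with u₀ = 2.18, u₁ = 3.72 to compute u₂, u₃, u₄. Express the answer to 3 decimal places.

h(2.18) = -7.63977, h(3.72) = 33.47885
u₂ = 3.72000 − 33.47885·(3.72000 − 2.18000) / (33.47885 − (-7.63977)) = 3.72000 − (51.55743)/(41.11862) = 2.46613
h(2.46613) = -3.00151
u₃ = 2.46613 − (-3.00151)·(2.46613 − 3.72000) / (-3.00151 − 33.47885) = 2.46613 − (3.76350)/(-36.48036) = 2.56929
h(2.56929) = -1.03938
u₄ = 2.56929 − (-1.03938)·(2.56929 − 2.46613) / (-1.03938 − (-3.00151)) = 2.56929 − (-0.10723)/(1.96213) = 2.62394

2.466, 2.569, 2.624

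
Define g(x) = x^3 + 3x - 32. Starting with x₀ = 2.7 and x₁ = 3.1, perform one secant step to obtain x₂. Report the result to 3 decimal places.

g(2.7) = -4.21700, g(3.1) = 7.09100
x₂ = 3.10000 − 7.09100·(3.10000 − 2.70000) / (7.09100 − (-4.21700)) = 3.10000 − (2.83640)/(11.30800) = 2.84917

2.849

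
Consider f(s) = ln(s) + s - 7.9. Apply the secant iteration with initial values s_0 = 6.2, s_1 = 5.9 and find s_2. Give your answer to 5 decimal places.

f(6.2) = 0.1245493, f(5.9) = -0.2250476
s_2 = 5.9000000 − (-0.2250476)·(5.9000000 − 6.2000000) / (-0.2250476 − 0.1245493) = 5.9000000 − (0.0675143)/(-0.3495969) = 6.0931204

6.09312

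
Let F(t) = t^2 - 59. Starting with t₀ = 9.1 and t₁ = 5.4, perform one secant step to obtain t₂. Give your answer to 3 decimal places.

F(9.1) = 23.81000, F(5.4) = -29.84000
t₂ = 5.40000 − (-29.84000)·(5.40000 − 9.10000) / (-29.84000 − 23.81000) = 5.40000 − (110.40800)/(-53.65000) = 7.45793

7.458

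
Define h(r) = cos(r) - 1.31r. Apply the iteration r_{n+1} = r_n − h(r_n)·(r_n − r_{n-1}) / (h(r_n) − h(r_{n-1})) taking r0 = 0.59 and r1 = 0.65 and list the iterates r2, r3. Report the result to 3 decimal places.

h(0.59) = 0.05804, h(0.65) = -0.05542
r2 = 0.65000 − (-0.05542)·(0.65000 − 0.59000) / (-0.05542 − 0.05804) = 0.65000 − (-0.00332)/(-0.11346) = 0.62069
h(0.62069) = 0.00037
r3 = 0.62069 − 0.00037·(0.62069 − 0.65000) / (0.00037 − (-0.05542)) = 0.62069 − (-0.00001)/(0.05578) = 0.62089

0.621, 0.621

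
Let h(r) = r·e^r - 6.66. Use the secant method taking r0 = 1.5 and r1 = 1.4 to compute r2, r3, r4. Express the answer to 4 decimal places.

1.4940, 1.4944, 1.4944

h(1.5) = 0.062534, h(1.4) = -0.982720
r2 = 1.400000 − (-0.982720)·(1.400000 − 1.500000) / (-0.982720 − 0.062534) = 1.400000 − (0.098272)/(-1.045254) = 1.494017
h(1.494017) = -0.004217
r3 = 1.494017 − (-0.004217)·(1.494017 − 1.400000) / (-0.004217 − (-0.982720)) = 1.494017 − (-0.000396)/(0.978503) = 1.494423
h(1.494423) = 0.000286
r4 = 1.494423 − 0.000286·(1.494423 − 1.494017) / (0.000286 − (-0.004217)) = 1.494423 − (0.000000)/(0.004503) = 1.494397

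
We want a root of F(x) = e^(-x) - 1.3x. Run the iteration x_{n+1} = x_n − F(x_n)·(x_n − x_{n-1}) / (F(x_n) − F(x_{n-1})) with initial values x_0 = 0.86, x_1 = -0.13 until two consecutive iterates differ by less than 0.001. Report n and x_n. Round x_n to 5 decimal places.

F(0.86) = -0.6948379, F(-0.13) = 1.3078284
x_2 = -0.1300000 − 1.3078284·(-0.9900000)/(2.0026663) = 0.5165132;  |Δ| = 0.6465132
F(0.5165132) = -0.0748699
x_3 = 0.5165132 − (-0.0748699)·(0.6465132)/(-1.3826983) = 0.4815060;  |Δ| = 0.0350072
F(0.4815060) = -0.0081055
x_4 = 0.4815060 − (-0.0081055)·(-0.0350072)/(0.0667644) = 0.4772559;  |Δ| = 0.0042500
F(0.4772559) = 0.0000510
x_5 = 0.4772559 − 0.0000510·(-0.0042500)/(0.0081565) = 0.4772825;  |Δ| = 0.0000266
|x_5 − x_4| = 0.0000266 < 0.001

n = 5, x_n = 0.47728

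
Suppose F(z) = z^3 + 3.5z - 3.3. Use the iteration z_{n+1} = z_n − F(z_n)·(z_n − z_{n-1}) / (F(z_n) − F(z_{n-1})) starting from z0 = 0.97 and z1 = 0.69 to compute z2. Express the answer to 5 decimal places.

F(0.97) = 1.0076730, F(0.69) = -0.5564910
z2 = 0.6900000 − (-0.5564910)·(0.6900000 − 0.9700000) / (-0.5564910 − 1.0076730) = 0.6900000 − (0.1558175)/(-1.5641640) = 0.7896171

0.78962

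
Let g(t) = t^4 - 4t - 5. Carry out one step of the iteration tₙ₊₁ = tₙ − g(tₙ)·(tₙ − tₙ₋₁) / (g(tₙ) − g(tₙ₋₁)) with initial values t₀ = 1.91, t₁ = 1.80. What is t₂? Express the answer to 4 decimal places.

1.8790

g(1.91) = 0.668634, g(1.80) = -1.702400
t₂ = 1.800000 − (-1.702400)·(1.800000 − 1.910000) / (-1.702400 − 0.668634) = 1.800000 − (0.187264)/(-2.371034) = 1.878980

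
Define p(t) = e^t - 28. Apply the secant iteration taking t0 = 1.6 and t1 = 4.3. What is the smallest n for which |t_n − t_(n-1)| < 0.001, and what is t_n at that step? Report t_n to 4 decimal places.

n = 8, t_n = 3.3322

p(1.6) = -23.046968, p(4.3) = 45.699794
t2 = 4.300000 − 45.699794·(2.700000)/(68.746761) = 2.505160;  |Δ| = 1.794840
p(2.505160) = -15.754483
t3 = 2.505160 − (-15.754483)·(-1.794840)/(-61.454277) = 2.965287;  |Δ| = 0.460127
p(2.965287) = -8.599730
t4 = 2.965287 − (-8.599730)·(0.460127)/(7.154753) = 3.518342;  |Δ| = 0.553055
p(3.518342) = 5.728444
t5 = 3.518342 − 5.728444·(0.553055)/(14.328173) = 3.297229;  |Δ| = 0.221113
p(3.297229) = -0.962392
t6 = 3.297229 − (-0.962392)·(-0.221113)/(-6.690836) = 3.329033;  |Δ| = 0.031804
p(3.329033) = -0.088660
t7 = 3.329033 − (-0.088660)·(0.031804)/(0.873732) = 3.332260;  |Δ| = 0.003227
p(3.332260) = 0.001563
t8 = 3.332260 − 0.001563·(0.003227)/(0.090223) = 3.332204;  |Δ| = 0.000056
|t8 − t7| = 0.000056 < 0.001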